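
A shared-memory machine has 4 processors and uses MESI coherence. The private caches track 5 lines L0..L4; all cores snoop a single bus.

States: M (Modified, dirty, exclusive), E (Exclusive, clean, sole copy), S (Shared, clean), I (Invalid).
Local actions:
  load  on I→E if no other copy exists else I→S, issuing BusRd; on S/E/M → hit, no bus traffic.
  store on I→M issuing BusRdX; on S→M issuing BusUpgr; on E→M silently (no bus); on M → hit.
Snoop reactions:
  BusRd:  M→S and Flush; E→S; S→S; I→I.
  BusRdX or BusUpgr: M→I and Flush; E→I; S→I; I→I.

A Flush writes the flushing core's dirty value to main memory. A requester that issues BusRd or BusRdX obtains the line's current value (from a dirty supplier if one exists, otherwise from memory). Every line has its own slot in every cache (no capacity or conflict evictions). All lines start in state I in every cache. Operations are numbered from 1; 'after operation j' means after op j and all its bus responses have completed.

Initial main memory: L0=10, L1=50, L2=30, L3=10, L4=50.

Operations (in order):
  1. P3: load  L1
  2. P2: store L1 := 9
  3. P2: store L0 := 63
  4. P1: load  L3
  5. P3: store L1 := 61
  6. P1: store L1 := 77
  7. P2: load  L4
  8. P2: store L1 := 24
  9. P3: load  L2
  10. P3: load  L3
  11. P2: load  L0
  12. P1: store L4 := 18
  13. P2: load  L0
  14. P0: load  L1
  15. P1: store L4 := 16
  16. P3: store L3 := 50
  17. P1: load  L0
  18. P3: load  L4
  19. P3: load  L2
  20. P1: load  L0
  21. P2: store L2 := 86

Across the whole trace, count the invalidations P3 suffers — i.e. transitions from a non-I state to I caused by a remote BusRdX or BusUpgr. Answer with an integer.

1. P3: load  L1  bus=[BusRd]  L1: P0=I P1=I P2=I P3=E  mem[L1]=50
2. P2: store L1 := 9  bus=[BusRdX]  L1: P0=I P1=I P2=M P3=I  mem[L1]=50
3. P2: store L0 := 63  bus=[BusRdX]  L0: P0=I P1=I P2=M P3=I  mem[L0]=10
4. P1: load  L3  bus=[BusRd]  L3: P0=I P1=E P2=I P3=I  mem[L3]=10
5. P3: store L1 := 61  bus=[BusRdX,Flush]  L1: P0=I P1=I P2=I P3=M  mem[L1]=9
6. P1: store L1 := 77  bus=[BusRdX,Flush]  L1: P0=I P1=M P2=I P3=I  mem[L1]=61
7. P2: load  L4  bus=[BusRd]  L4: P0=I P1=I P2=E P3=I  mem[L4]=50
8. P2: store L1 := 24  bus=[BusRdX,Flush]  L1: P0=I P1=I P2=M P3=I  mem[L1]=77
9. P3: load  L2  bus=[BusRd]  L2: P0=I P1=I P2=I P3=E  mem[L2]=30
10. P3: load  L3  bus=[BusRd]  L3: P0=I P1=S P2=I P3=S  mem[L3]=10
11. P2: load  L0  bus=[-]  L0: P0=I P1=I P2=M P3=I  mem[L0]=10
12. P1: store L4 := 18  bus=[BusRdX]  L4: P0=I P1=M P2=I P3=I  mem[L4]=50
13. P2: load  L0  bus=[-]  L0: P0=I P1=I P2=M P3=I  mem[L0]=10
14. P0: load  L1  bus=[BusRd,Flush]  L1: P0=S P1=I P2=S P3=I  mem[L1]=24
15. P1: store L4 := 16  bus=[-]  L4: P0=I P1=M P2=I P3=I  mem[L4]=50
16. P3: store L3 := 50  bus=[BusUpgr]  L3: P0=I P1=I P2=I P3=M  mem[L3]=10
17. P1: load  L0  bus=[BusRd,Flush]  L0: P0=I P1=S P2=S P3=I  mem[L0]=63
18. P3: load  L4  bus=[BusRd,Flush]  L4: P0=I P1=S P2=I P3=S  mem[L4]=16
19. P3: load  L2  bus=[-]  L2: P0=I P1=I P2=I P3=E  mem[L2]=30
20. P1: load  L0  bus=[-]  L0: P0=I P1=S P2=S P3=I  mem[L0]=63
21. P2: store L2 := 86  bus=[BusRdX]  L2: P0=I P1=I P2=M P3=I  mem[L2]=30

invalidations = 3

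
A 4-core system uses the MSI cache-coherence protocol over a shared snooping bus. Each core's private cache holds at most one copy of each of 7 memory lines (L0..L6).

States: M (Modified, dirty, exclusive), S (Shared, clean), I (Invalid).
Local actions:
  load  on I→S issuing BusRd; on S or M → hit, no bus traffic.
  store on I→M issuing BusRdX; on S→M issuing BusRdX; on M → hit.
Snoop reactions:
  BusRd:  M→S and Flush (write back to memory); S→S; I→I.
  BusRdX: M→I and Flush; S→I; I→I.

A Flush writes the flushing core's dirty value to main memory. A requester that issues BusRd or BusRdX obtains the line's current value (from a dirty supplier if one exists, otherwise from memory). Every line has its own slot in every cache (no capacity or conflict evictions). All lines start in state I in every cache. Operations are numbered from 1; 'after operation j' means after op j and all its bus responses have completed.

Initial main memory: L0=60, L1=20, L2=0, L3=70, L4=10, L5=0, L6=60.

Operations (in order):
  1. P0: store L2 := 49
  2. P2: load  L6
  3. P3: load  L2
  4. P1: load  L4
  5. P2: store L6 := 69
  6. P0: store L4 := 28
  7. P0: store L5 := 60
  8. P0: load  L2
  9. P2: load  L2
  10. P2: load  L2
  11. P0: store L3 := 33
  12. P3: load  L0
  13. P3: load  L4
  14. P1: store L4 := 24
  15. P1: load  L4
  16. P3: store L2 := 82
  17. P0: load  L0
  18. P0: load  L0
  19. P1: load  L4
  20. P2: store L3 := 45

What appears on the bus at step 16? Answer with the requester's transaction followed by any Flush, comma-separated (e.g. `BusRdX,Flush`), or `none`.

[1] P0: store L2 := 49 | P0:M(49), P1:I, P2:I, P3:I | bus: BusRdX
[2] P2: load  L6 | P0:I, P1:I, P2:S(60), P3:I | bus: BusRd
[3] P3: load  L2 | P0:S(49), P1:I, P2:I, P3:S(49) | bus: BusRd,Flush
[4] P1: load  L4 | P0:I, P1:S(10), P2:I, P3:I | bus: BusRd
[5] P2: store L6 := 69 | P0:I, P1:I, P2:M(69), P3:I | bus: BusRdX
[6] P0: store L4 := 28 | P0:M(28), P1:I, P2:I, P3:I | bus: BusRdX
[7] P0: store L5 := 60 | P0:M(60), P1:I, P2:I, P3:I | bus: BusRdX
[8] P0: load  L2 | P0:S(49), P1:I, P2:I, P3:S(49) | bus: none
[9] P2: load  L2 | P0:S(49), P1:I, P2:S(49), P3:S(49) | bus: BusRd
[10] P2: load  L2 | P0:S(49), P1:I, P2:S(49), P3:S(49) | bus: none
[11] P0: store L3 := 33 | P0:M(33), P1:I, P2:I, P3:I | bus: BusRdX
[12] P3: load  L0 | P0:I, P1:I, P2:I, P3:S(60) | bus: BusRd
[13] P3: load  L4 | P0:S(28), P1:I, P2:I, P3:S(28) | bus: BusRd,Flush
[14] P1: store L4 := 24 | P0:I, P1:M(24), P2:I, P3:I | bus: BusRdX
[15] P1: load  L4 | P0:I, P1:M(24), P2:I, P3:I | bus: none
[16] P3: store L2 := 82 | P0:I, P1:I, P2:I, P3:M(82) | bus: BusRdX
[17] P0: load  L0 | P0:S(60), P1:I, P2:I, P3:S(60) | bus: BusRd
[18] P0: load  L0 | P0:S(60), P1:I, P2:I, P3:S(60) | bus: none
[19] P1: load  L4 | P0:I, P1:M(24), P2:I, P3:I | bus: none
[20] P2: store L3 := 45 | P0:I, P1:I, P2:M(45), P3:I | bus: BusRdX,Flush

bus = BusRdX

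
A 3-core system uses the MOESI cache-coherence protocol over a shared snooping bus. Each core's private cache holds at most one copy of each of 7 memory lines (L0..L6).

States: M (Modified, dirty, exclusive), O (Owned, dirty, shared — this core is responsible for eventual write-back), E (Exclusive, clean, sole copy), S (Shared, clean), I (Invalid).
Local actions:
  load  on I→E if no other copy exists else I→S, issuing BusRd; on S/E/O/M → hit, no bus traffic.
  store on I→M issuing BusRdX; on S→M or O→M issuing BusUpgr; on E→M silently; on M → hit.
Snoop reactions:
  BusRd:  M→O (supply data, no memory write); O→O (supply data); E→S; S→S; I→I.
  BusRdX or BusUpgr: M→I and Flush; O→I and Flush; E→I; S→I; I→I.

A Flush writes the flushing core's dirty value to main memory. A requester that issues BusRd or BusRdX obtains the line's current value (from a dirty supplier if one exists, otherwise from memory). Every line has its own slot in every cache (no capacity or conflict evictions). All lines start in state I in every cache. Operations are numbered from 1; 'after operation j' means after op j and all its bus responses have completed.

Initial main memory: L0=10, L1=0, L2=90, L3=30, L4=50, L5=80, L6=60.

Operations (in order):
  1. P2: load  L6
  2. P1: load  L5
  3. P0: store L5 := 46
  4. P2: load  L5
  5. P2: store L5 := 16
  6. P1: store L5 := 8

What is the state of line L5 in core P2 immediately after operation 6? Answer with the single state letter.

state = I

[1] P2: load  L6 | P0:I, P1:I, P2:E(60) | bus: BusRd
[2] P1: load  L5 | P0:I, P1:E(80), P2:I | bus: BusRd
[3] P0: store L5 := 46 | P0:M(46), P1:I, P2:I | bus: BusRdX
[4] P2: load  L5 | P0:O(46), P1:I, P2:S(46) | bus: BusRd
[5] P2: store L5 := 16 | P0:I, P1:I, P2:M(16) | bus: BusUpgr,Flush
[6] P1: store L5 := 8 | P0:I, P1:M(8), P2:I | bus: BusRdX,Flush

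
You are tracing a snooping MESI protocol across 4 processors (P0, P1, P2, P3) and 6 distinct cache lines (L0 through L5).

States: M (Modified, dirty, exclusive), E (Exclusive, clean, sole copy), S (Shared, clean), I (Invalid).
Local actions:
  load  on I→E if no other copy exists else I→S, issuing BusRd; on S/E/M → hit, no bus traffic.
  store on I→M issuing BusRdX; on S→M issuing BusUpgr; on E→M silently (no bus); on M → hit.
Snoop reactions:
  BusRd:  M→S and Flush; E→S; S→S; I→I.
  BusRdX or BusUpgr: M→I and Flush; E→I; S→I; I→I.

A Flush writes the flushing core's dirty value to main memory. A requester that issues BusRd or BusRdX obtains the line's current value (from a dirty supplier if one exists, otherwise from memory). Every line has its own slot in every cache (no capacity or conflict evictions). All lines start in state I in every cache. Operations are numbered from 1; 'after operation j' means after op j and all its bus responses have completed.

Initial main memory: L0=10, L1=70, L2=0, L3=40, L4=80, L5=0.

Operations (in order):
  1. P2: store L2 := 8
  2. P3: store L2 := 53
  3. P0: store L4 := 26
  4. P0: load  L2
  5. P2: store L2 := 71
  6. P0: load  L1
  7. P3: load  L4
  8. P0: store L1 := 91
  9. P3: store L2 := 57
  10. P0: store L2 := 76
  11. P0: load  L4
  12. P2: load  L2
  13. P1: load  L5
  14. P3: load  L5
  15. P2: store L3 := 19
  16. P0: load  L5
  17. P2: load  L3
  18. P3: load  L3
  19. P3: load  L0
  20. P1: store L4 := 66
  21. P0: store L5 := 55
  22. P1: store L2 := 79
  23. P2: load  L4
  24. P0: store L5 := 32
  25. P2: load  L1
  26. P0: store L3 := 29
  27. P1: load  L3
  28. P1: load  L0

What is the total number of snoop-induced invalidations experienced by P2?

invalidations = 4

[1] P2: store L2 := 8 | P0:I, P1:I, P2:M(8), P3:I | bus: BusRdX
[2] P3: store L2 := 53 | P0:I, P1:I, P2:I, P3:M(53) | bus: BusRdX,Flush
[3] P0: store L4 := 26 | P0:M(26), P1:I, P2:I, P3:I | bus: BusRdX
[4] P0: load  L2 | P0:S(53), P1:I, P2:I, P3:S(53) | bus: BusRd,Flush
[5] P2: store L2 := 71 | P0:I, P1:I, P2:M(71), P3:I | bus: BusRdX
[6] P0: load  L1 | P0:E(70), P1:I, P2:I, P3:I | bus: BusRd
[7] P3: load  L4 | P0:S(26), P1:I, P2:I, P3:S(26) | bus: BusRd,Flush
[8] P0: store L1 := 91 | P0:M(91), P1:I, P2:I, P3:I | bus: none
[9] P3: store L2 := 57 | P0:I, P1:I, P2:I, P3:M(57) | bus: BusRdX,Flush
[10] P0: store L2 := 76 | P0:M(76), P1:I, P2:I, P3:I | bus: BusRdX,Flush
[11] P0: load  L4 | P0:S(26), P1:I, P2:I, P3:S(26) | bus: none
[12] P2: load  L2 | P0:S(76), P1:I, P2:S(76), P3:I | bus: BusRd,Flush
[13] P1: load  L5 | P0:I, P1:E(0), P2:I, P3:I | bus: BusRd
[14] P3: load  L5 | P0:I, P1:S(0), P2:I, P3:S(0) | bus: BusRd
[15] P2: store L3 := 19 | P0:I, P1:I, P2:M(19), P3:I | bus: BusRdX
[16] P0: load  L5 | P0:S(0), P1:S(0), P2:I, P3:S(0) | bus: BusRd
[17] P2: load  L3 | P0:I, P1:I, P2:M(19), P3:I | bus: none
[18] P3: load  L3 | P0:I, P1:I, P2:S(19), P3:S(19) | bus: BusRd,Flush
[19] P3: load  L0 | P0:I, P1:I, P2:I, P3:E(10) | bus: BusRd
[20] P1: store L4 := 66 | P0:I, P1:M(66), P2:I, P3:I | bus: BusRdX
[21] P0: store L5 := 55 | P0:M(55), P1:I, P2:I, P3:I | bus: BusUpgr
[22] P1: store L2 := 79 | P0:I, P1:M(79), P2:I, P3:I | bus: BusRdX
[23] P2: load  L4 | P0:I, P1:S(66), P2:S(66), P3:I | bus: BusRd,Flush
[24] P0: store L5 := 32 | P0:M(32), P1:I, P2:I, P3:I | bus: none
[25] P2: load  L1 | P0:S(91), P1:I, P2:S(91), P3:I | bus: BusRd,Flush
[26] P0: store L3 := 29 | P0:M(29), P1:I, P2:I, P3:I | bus: BusRdX
[27] P1: load  L3 | P0:S(29), P1:S(29), P2:I, P3:I | bus: BusRd,Flush
[28] P1: load  L0 | P0:I, P1:S(10), P2:I, P3:S(10) | bus: BusRd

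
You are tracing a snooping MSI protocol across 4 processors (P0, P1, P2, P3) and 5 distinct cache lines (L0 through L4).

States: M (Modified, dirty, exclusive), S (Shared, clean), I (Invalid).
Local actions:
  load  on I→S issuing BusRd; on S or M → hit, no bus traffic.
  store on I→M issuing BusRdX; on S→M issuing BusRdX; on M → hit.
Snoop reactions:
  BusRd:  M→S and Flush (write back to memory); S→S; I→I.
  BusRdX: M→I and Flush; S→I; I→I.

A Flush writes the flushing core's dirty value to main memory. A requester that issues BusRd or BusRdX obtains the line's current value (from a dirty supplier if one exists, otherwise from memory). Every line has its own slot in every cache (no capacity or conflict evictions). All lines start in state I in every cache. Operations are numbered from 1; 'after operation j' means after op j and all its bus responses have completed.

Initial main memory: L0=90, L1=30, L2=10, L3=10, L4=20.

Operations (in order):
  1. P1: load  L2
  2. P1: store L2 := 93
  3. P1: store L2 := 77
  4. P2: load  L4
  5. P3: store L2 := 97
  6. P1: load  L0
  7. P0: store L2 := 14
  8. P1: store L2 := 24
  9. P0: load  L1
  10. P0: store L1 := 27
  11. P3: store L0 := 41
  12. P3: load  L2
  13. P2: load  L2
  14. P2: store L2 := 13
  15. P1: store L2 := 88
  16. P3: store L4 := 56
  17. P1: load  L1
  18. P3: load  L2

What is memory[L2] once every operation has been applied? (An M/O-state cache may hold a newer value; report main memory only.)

  op1 P1: load  L2 → I/S/I/I on L2; bus BusRd; mem=10
  op2 P1: store L2 := 93 → I/M/I/I on L2; bus BusRdX; mem=10
  op3 P1: store L2 := 77 → I/M/I/I on L2; bus (none); mem=10
  op4 P2: load  L4 → I/I/S/I on L4; bus BusRd; mem=20
  op5 P3: store L2 := 97 → I/I/I/M on L2; bus BusRdX Flush; mem=77
  op6 P1: load  L0 → I/S/I/I on L0; bus BusRd; mem=90
  op7 P0: store L2 := 14 → M/I/I/I on L2; bus BusRdX Flush; mem=97
  op8 P1: store L2 := 24 → I/M/I/I on L2; bus BusRdX Flush; mem=14
  op9 P0: load  L1 → S/I/I/I on L1; bus BusRd; mem=30
  op10 P0: store L1 := 27 → M/I/I/I on L1; bus BusRdX; mem=30
  op11 P3: store L0 := 41 → I/I/I/M on L0; bus BusRdX; mem=90
  op12 P3: load  L2 → I/S/I/S on L2; bus BusRd Flush; mem=24
  op13 P2: load  L2 → I/S/S/S on L2; bus BusRd; mem=24
  op14 P2: store L2 := 13 → I/I/M/I on L2; bus BusRdX; mem=24
  op15 P1: store L2 := 88 → I/M/I/I on L2; bus BusRdX Flush; mem=13
  op16 P3: store L4 := 56 → I/I/I/M on L4; bus BusRdX; mem=20
  op17 P1: load  L1 → S/S/I/I on L1; bus BusRd Flush; mem=27
  op18 P3: load  L2 → I/S/I/S on L2; bus BusRd Flush; mem=88

memory[L2] = 88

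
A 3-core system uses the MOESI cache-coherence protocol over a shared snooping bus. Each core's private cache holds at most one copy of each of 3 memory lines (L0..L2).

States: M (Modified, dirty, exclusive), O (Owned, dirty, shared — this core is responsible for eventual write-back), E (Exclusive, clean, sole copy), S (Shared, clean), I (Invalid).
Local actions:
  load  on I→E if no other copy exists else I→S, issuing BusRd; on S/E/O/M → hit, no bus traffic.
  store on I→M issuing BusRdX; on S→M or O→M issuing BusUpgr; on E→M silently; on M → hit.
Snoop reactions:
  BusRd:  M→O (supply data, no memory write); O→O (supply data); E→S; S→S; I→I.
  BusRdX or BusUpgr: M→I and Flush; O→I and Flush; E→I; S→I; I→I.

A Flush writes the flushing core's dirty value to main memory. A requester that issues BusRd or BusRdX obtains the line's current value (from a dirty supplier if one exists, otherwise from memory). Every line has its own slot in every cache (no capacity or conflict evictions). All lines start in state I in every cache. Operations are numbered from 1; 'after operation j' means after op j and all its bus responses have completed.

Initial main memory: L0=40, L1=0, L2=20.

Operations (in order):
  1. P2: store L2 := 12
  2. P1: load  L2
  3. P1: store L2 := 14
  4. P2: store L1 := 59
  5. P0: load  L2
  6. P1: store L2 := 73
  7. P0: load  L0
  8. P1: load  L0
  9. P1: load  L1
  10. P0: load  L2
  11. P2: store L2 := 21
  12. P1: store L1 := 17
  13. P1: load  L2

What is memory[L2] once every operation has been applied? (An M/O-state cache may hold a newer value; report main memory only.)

  op1 P2: store L2 := 12 → I/I/M on L2; bus BusRdX; mem=20
  op2 P1: load  L2 → I/S/O on L2; bus BusRd; mem=20
  op3 P1: store L2 := 14 → I/M/I on L2; bus BusUpgr Flush; mem=12
  op4 P2: store L1 := 59 → I/I/M on L1; bus BusRdX; mem=0
  op5 P0: load  L2 → S/O/I on L2; bus BusRd; mem=12
  op6 P1: store L2 := 73 → I/M/I on L2; bus BusUpgr; mem=12
  op7 P0: load  L0 → E/I/I on L0; bus BusRd; mem=40
  op8 P1: load  L0 → S/S/I on L0; bus BusRd; mem=40
  op9 P1: load  L1 → I/S/O on L1; bus BusRd; mem=0
  op10 P0: load  L2 → S/O/I on L2; bus BusRd; mem=12
  op11 P2: store L2 := 21 → I/I/M on L2; bus BusRdX Flush; mem=73
  op12 P1: store L1 := 17 → I/M/I on L1; bus BusUpgr Flush; mem=59
  op13 P1: load  L2 → I/S/O on L2; bus BusRd; mem=73

memory[L2] = 73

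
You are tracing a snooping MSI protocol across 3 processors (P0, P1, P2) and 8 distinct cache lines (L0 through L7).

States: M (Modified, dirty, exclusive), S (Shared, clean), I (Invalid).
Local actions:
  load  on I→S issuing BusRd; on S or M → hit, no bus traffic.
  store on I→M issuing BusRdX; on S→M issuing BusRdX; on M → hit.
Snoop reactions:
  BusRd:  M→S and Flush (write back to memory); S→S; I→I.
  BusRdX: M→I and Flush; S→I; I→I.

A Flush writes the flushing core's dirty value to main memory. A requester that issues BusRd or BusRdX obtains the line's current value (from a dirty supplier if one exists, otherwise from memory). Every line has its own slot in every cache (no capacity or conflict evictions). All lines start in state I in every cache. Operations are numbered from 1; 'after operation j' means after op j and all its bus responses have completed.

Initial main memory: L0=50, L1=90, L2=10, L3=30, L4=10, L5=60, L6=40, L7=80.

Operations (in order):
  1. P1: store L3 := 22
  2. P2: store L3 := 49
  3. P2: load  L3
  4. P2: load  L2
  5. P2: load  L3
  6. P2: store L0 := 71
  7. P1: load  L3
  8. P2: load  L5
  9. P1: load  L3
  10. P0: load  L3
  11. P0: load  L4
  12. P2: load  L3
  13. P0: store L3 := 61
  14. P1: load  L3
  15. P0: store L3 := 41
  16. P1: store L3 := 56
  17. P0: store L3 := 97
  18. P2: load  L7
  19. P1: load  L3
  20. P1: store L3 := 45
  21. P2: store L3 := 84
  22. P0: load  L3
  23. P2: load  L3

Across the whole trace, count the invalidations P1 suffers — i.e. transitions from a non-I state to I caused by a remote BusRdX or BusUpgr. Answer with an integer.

invalidations = 5

step 1: P1: store L3 := 22  ⟶  IMI  (L3)  txn=BusRdX  M[L3]=30
step 2: P2: store L3 := 49  ⟶  IIM  (L3)  txn=BusRdX+Flush  M[L3]=22
step 3: P2: load  L3  ⟶  IIM  (L3)  txn=∅  M[L3]=22
step 4: P2: load  L2  ⟶  IIS  (L2)  txn=BusRd  M[L2]=10
step 5: P2: load  L3  ⟶  IIM  (L3)  txn=∅  M[L3]=22
step 6: P2: store L0 := 71  ⟶  IIM  (L0)  txn=BusRdX  M[L0]=50
step 7: P1: load  L3  ⟶  ISS  (L3)  txn=BusRd+Flush  M[L3]=49
step 8: P2: load  L5  ⟶  IIS  (L5)  txn=BusRd  M[L5]=60
step 9: P1: load  L3  ⟶  ISS  (L3)  txn=∅  M[L3]=49
step 10: P0: load  L3  ⟶  SSS  (L3)  txn=BusRd  M[L3]=49
step 11: P0: load  L4  ⟶  SII  (L4)  txn=BusRd  M[L4]=10
step 12: P2: load  L3  ⟶  SSS  (L3)  txn=∅  M[L3]=49
step 13: P0: store L3 := 61  ⟶  MII  (L3)  txn=BusRdX  M[L3]=49
step 14: P1: load  L3  ⟶  SSI  (L3)  txn=BusRd+Flush  M[L3]=61
step 15: P0: store L3 := 41  ⟶  MII  (L3)  txn=BusRdX  M[L3]=61
step 16: P1: store L3 := 56  ⟶  IMI  (L3)  txn=BusRdX+Flush  M[L3]=41
step 17: P0: store L3 := 97  ⟶  MII  (L3)  txn=BusRdX+Flush  M[L3]=56
step 18: P2: load  L7  ⟶  IIS  (L7)  txn=BusRd  M[L7]=80
step 19: P1: load  L3  ⟶  SSI  (L3)  txn=BusRd+Flush  M[L3]=97
step 20: P1: store L3 := 45  ⟶  IMI  (L3)  txn=BusRdX  M[L3]=97
step 21: P2: store L3 := 84  ⟶  IIM  (L3)  txn=BusRdX+Flush  M[L3]=45
step 22: P0: load  L3  ⟶  SIS  (L3)  txn=BusRd+Flush  M[L3]=84
step 23: P2: load  L3  ⟶  SIS  (L3)  txn=∅  M[L3]=84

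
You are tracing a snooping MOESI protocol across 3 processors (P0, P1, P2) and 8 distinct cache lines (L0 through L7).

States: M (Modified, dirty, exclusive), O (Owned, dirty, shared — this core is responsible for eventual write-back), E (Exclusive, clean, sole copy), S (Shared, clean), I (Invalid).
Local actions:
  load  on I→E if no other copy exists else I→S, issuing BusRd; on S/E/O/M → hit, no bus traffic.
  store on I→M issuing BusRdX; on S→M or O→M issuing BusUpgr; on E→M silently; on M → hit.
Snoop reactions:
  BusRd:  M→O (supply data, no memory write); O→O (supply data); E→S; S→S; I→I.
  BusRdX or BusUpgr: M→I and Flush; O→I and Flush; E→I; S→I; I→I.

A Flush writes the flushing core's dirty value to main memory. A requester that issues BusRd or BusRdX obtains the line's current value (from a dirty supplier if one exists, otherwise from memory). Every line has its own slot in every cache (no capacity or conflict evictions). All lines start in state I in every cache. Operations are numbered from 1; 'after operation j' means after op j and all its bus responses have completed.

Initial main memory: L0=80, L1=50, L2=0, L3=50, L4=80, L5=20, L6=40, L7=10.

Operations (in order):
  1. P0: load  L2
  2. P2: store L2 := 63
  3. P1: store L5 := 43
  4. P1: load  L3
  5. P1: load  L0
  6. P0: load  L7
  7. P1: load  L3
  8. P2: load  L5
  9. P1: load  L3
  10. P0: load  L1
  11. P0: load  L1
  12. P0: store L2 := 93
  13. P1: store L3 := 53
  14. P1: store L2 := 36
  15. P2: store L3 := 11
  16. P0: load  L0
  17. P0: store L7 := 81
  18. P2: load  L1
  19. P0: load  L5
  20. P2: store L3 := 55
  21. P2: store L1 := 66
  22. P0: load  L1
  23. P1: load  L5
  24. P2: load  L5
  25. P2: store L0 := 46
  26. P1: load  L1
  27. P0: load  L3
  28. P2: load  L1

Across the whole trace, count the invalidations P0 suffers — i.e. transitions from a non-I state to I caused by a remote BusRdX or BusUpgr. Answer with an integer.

1. P0: load  L2  bus=[BusRd]  L2: P0=E P1=I P2=I  mem[L2]=0
2. P2: store L2 := 63  bus=[BusRdX]  L2: P0=I P1=I P2=M  mem[L2]=0
3. P1: store L5 := 43  bus=[BusRdX]  L5: P0=I P1=M P2=I  mem[L5]=20
4. P1: load  L3  bus=[BusRd]  L3: P0=I P1=E P2=I  mem[L3]=50
5. P1: load  L0  bus=[BusRd]  L0: P0=I P1=E P2=I  mem[L0]=80
6. P0: load  L7  bus=[BusRd]  L7: P0=E P1=I P2=I  mem[L7]=10
7. P1: load  L3  bus=[-]  L3: P0=I P1=E P2=I  mem[L3]=50
8. P2: load  L5  bus=[BusRd]  L5: P0=I P1=O P2=S  mem[L5]=20
9. P1: load  L3  bus=[-]  L3: P0=I P1=E P2=I  mem[L3]=50
10. P0: load  L1  bus=[BusRd]  L1: P0=E P1=I P2=I  mem[L1]=50
11. P0: load  L1  bus=[-]  L1: P0=E P1=I P2=I  mem[L1]=50
12. P0: store L2 := 93  bus=[BusRdX,Flush]  L2: P0=M P1=I P2=I  mem[L2]=63
13. P1: store L3 := 53  bus=[-]  L3: P0=I P1=M P2=I  mem[L3]=50
14. P1: store L2 := 36  bus=[BusRdX,Flush]  L2: P0=I P1=M P2=I  mem[L2]=93
15. P2: store L3 := 11  bus=[BusRdX,Flush]  L3: P0=I P1=I P2=M  mem[L3]=53
16. P0: load  L0  bus=[BusRd]  L0: P0=S P1=S P2=I  mem[L0]=80
17. P0: store L7 := 81  bus=[-]  L7: P0=M P1=I P2=I  mem[L7]=10
18. P2: load  L1  bus=[BusRd]  L1: P0=S P1=I P2=S  mem[L1]=50
19. P0: load  L5  bus=[BusRd]  L5: P0=S P1=O P2=S  mem[L5]=20
20. P2: store L3 := 55  bus=[-]  L3: P0=I P1=I P2=M  mem[L3]=53
21. P2: store L1 := 66  bus=[BusUpgr]  L1: P0=I P1=I P2=M  mem[L1]=50
22. P0: load  L1  bus=[BusRd]  L1: P0=S P1=I P2=O  mem[L1]=50
23. P1: load  L5  bus=[-]  L5: P0=S P1=O P2=S  mem[L5]=20
24. P2: load  L5  bus=[-]  L5: P0=S P1=O P2=S  mem[L5]=20
25. P2: store L0 := 46  bus=[BusRdX]  L0: P0=I P1=I P2=M  mem[L0]=80
26. P1: load  L1  bus=[BusRd]  L1: P0=S P1=S P2=O  mem[L1]=50
27. P0: load  L3  bus=[BusRd]  L3: P0=S P1=I P2=O  mem[L3]=53
28. P2: load  L1  bus=[-]  L1: P0=S P1=S P2=O  mem[L1]=50

invalidations = 4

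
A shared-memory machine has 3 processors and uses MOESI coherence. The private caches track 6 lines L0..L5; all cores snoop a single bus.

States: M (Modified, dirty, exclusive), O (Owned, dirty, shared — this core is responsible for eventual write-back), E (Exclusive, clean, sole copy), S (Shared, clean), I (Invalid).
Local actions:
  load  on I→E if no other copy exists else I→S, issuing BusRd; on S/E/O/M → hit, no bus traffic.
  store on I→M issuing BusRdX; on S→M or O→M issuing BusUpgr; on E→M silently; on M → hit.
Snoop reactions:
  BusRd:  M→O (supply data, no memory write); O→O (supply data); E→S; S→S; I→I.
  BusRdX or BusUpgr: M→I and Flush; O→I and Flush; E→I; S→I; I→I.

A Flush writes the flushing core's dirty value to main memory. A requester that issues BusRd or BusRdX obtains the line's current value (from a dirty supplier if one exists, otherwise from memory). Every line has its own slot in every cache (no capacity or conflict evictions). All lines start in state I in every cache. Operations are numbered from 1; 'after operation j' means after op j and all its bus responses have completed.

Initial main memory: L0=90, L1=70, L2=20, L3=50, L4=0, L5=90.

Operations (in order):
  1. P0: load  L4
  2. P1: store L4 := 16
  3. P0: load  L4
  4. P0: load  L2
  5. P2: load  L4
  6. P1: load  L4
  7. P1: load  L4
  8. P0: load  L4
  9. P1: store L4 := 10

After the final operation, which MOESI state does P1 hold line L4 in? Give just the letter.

state = M

  op1 P0: load  L4 → E/I/I on L4; bus BusRd; mem=0
  op2 P1: store L4 := 16 → I/M/I on L4; bus BusRdX; mem=0
  op3 P0: load  L4 → S/O/I on L4; bus BusRd; mem=0
  op4 P0: load  L2 → E/I/I on L2; bus BusRd; mem=20
  op5 P2: load  L4 → S/O/S on L4; bus BusRd; mem=0
  op6 P1: load  L4 → S/O/S on L4; bus (none); mem=0
  op7 P1: load  L4 → S/O/S on L4; bus (none); mem=0
  op8 P0: load  L4 → S/O/S on L4; bus (none); mem=0
  op9 P1: store L4 := 10 → I/M/I on L4; bus BusUpgr; mem=0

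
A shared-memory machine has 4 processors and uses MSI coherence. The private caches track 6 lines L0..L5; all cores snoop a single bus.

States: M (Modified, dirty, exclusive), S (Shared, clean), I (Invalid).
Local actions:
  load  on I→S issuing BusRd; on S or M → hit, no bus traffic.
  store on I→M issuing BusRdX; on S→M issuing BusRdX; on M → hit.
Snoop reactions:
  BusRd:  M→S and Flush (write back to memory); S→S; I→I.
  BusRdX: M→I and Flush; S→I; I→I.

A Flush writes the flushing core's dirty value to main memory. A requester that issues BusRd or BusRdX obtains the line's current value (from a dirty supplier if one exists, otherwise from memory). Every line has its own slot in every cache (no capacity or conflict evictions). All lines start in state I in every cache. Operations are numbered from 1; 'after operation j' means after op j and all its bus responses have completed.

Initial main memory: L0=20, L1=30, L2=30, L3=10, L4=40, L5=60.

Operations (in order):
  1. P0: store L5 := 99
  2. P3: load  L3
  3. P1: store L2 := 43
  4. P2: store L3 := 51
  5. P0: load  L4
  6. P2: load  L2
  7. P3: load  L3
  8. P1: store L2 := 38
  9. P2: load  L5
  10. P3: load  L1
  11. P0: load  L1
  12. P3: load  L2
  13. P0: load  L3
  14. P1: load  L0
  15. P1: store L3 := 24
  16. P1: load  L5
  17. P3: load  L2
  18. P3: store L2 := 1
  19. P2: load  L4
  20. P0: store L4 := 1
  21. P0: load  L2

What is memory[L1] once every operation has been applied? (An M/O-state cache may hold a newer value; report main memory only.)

step 1: P0: store L5 := 99  ⟶  MIII  (L5)  txn=BusRdX  M[L5]=60
step 2: P3: load  L3  ⟶  IIIS  (L3)  txn=BusRd  M[L3]=10
step 3: P1: store L2 := 43  ⟶  IMII  (L2)  txn=BusRdX  M[L2]=30
step 4: P2: store L3 := 51  ⟶  IIMI  (L3)  txn=BusRdX  M[L3]=10
step 5: P0: load  L4  ⟶  SIII  (L4)  txn=BusRd  M[L4]=40
step 6: P2: load  L2  ⟶  ISSI  (L2)  txn=BusRd+Flush  M[L2]=43
step 7: P3: load  L3  ⟶  IISS  (L3)  txn=BusRd+Flush  M[L3]=51
step 8: P1: store L2 := 38  ⟶  IMII  (L2)  txn=BusRdX  M[L2]=43
step 9: P2: load  L5  ⟶  SISI  (L5)  txn=BusRd+Flush  M[L5]=99
step 10: P3: load  L1  ⟶  IIIS  (L1)  txn=BusRd  M[L1]=30
step 11: P0: load  L1  ⟶  SIIS  (L1)  txn=BusRd  M[L1]=30
step 12: P3: load  L2  ⟶  ISIS  (L2)  txn=BusRd+Flush  M[L2]=38
step 13: P0: load  L3  ⟶  SISS  (L3)  txn=BusRd  M[L3]=51
step 14: P1: load  L0  ⟶  ISII  (L0)  txn=BusRd  M[L0]=20
step 15: P1: store L3 := 24  ⟶  IMII  (L3)  txn=BusRdX  M[L3]=51
step 16: P1: load  L5  ⟶  SSSI  (L5)  txn=BusRd  M[L5]=99
step 17: P3: load  L2  ⟶  ISIS  (L2)  txn=∅  M[L2]=38
step 18: P3: store L2 := 1  ⟶  IIIM  (L2)  txn=BusRdX  M[L2]=38
step 19: P2: load  L4  ⟶  SISI  (L4)  txn=BusRd  M[L4]=40
step 20: P0: store L4 := 1  ⟶  MIII  (L4)  txn=BusRdX  M[L4]=40
step 21: P0: load  L2  ⟶  SIIS  (L2)  txn=BusRd+Flush  M[L2]=1

memory[L1] = 30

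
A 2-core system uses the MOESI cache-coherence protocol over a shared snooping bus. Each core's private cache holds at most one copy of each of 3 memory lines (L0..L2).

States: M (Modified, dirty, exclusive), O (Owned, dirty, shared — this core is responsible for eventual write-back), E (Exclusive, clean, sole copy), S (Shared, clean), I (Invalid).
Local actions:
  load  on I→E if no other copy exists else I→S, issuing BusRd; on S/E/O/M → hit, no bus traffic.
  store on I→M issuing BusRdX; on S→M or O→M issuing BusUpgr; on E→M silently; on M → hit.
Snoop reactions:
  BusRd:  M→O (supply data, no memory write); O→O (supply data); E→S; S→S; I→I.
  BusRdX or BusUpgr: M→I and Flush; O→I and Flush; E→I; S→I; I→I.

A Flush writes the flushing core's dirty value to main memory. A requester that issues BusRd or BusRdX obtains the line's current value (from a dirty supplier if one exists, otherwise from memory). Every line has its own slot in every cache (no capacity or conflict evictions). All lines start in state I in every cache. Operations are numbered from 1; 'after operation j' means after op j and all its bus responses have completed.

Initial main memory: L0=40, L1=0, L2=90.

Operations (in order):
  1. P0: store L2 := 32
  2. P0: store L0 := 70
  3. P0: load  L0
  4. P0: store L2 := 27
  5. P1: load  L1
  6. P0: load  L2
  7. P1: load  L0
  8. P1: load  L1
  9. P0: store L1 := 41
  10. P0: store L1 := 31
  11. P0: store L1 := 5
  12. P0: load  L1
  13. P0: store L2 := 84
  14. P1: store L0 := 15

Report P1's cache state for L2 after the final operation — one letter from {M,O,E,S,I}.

1. P0: store L2 := 32  bus=[BusRdX]  L2: P0=M P1=I  mem[L2]=90
2. P0: store L0 := 70  bus=[BusRdX]  L0: P0=M P1=I  mem[L0]=40
3. P0: load  L0  bus=[-]  L0: P0=M P1=I  mem[L0]=40
4. P0: store L2 := 27  bus=[-]  L2: P0=M P1=I  mem[L2]=90
5. P1: load  L1  bus=[BusRd]  L1: P0=I P1=E  mem[L1]=0
6. P0: load  L2  bus=[-]  L2: P0=M P1=I  mem[L2]=90
7. P1: load  L0  bus=[BusRd]  L0: P0=O P1=S  mem[L0]=40
8. P1: load  L1  bus=[-]  L1: P0=I P1=E  mem[L1]=0
9. P0: store L1 := 41  bus=[BusRdX]  L1: P0=M P1=I  mem[L1]=0
10. P0: store L1 := 31  bus=[-]  L1: P0=M P1=I  mem[L1]=0
11. P0: store L1 := 5  bus=[-]  L1: P0=M P1=I  mem[L1]=0
12. P0: load  L1  bus=[-]  L1: P0=M P1=I  mem[L1]=0
13. P0: store L2 := 84  bus=[-]  L2: P0=M P1=I  mem[L2]=90
14. P1: store L0 := 15  bus=[BusUpgr,Flush]  L0: P0=I P1=M  mem[L0]=70

state = I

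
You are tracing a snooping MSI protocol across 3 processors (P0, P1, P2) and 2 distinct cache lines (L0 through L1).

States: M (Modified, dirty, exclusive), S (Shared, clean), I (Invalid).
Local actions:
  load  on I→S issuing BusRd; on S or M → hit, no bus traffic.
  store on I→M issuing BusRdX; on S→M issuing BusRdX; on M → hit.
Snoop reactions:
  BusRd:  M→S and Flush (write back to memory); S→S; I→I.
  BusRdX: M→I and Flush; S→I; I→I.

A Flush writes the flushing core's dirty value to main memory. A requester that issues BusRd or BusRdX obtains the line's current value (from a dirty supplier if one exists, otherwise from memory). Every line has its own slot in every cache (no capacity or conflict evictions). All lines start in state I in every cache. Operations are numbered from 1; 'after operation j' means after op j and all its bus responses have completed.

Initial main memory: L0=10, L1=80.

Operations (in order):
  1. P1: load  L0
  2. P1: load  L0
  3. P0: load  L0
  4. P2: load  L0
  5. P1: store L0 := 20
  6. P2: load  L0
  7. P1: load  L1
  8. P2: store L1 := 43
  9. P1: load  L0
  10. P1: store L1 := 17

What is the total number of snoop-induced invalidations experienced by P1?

invalidations = 1

step 1: P1: load  L0  ⟶  ISI  (L0)  txn=BusRd  M[L0]=10
step 2: P1: load  L0  ⟶  ISI  (L0)  txn=∅  M[L0]=10
step 3: P0: load  L0  ⟶  SSI  (L0)  txn=BusRd  M[L0]=10
step 4: P2: load  L0  ⟶  SSS  (L0)  txn=BusRd  M[L0]=10
step 5: P1: store L0 := 20  ⟶  IMI  (L0)  txn=BusRdX  M[L0]=10
step 6: P2: load  L0  ⟶  ISS  (L0)  txn=BusRd+Flush  M[L0]=20
step 7: P1: load  L1  ⟶  ISI  (L1)  txn=BusRd  M[L1]=80
step 8: P2: store L1 := 43  ⟶  IIM  (L1)  txn=BusRdX  M[L1]=80
step 9: P1: load  L0  ⟶  ISS  (L0)  txn=∅  M[L0]=20
step 10: P1: store L1 := 17  ⟶  IMI  (L1)  txn=BusRdX+Flush  M[L1]=43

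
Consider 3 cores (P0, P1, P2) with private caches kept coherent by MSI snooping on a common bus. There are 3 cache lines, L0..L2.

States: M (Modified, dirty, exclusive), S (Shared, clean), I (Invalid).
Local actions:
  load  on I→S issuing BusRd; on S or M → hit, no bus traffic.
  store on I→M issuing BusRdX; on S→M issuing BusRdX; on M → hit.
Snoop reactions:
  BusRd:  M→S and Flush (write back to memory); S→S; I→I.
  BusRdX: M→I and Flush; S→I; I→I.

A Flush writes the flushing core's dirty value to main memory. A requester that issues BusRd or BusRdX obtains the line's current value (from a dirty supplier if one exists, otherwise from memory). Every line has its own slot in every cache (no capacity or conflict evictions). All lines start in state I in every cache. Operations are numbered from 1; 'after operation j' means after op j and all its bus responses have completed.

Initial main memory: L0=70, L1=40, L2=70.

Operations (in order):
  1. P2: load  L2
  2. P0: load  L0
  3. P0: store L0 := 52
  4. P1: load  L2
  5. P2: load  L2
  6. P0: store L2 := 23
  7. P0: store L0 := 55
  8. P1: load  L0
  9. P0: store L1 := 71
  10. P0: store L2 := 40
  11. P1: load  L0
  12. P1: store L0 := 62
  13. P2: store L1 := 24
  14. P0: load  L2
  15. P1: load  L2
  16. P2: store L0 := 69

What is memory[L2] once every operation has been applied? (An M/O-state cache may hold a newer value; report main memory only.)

memory[L2] = 40

  op1 P2: load  L2 → I/I/S on L2; bus BusRd; mem=70
  op2 P0: load  L0 → S/I/I on L0; bus BusRd; mem=70
  op3 P0: store L0 := 52 → M/I/I on L0; bus BusRdX; mem=70
  op4 P1: load  L2 → I/S/S on L2; bus BusRd; mem=70
  op5 P2: load  L2 → I/S/S on L2; bus (none); mem=70
  op6 P0: store L2 := 23 → M/I/I on L2; bus BusRdX; mem=70
  op7 P0: store L0 := 55 → M/I/I on L0; bus (none); mem=70
  op8 P1: load  L0 → S/S/I on L0; bus BusRd Flush; mem=55
  op9 P0: store L1 := 71 → M/I/I on L1; bus BusRdX; mem=40
  op10 P0: store L2 := 40 → M/I/I on L2; bus (none); mem=70
  op11 P1: load  L0 → S/S/I on L0; bus (none); mem=55
  op12 P1: store L0 := 62 → I/M/I on L0; bus BusRdX; mem=55
  op13 P2: store L1 := 24 → I/I/M on L1; bus BusRdX Flush; mem=71
  op14 P0: load  L2 → M/I/I on L2; bus (none); mem=70
  op15 P1: load  L2 → S/S/I on L2; bus BusRd Flush; mem=40
  op16 P2: store L0 := 69 → I/I/M on L0; bus BusRdX Flush; mem=62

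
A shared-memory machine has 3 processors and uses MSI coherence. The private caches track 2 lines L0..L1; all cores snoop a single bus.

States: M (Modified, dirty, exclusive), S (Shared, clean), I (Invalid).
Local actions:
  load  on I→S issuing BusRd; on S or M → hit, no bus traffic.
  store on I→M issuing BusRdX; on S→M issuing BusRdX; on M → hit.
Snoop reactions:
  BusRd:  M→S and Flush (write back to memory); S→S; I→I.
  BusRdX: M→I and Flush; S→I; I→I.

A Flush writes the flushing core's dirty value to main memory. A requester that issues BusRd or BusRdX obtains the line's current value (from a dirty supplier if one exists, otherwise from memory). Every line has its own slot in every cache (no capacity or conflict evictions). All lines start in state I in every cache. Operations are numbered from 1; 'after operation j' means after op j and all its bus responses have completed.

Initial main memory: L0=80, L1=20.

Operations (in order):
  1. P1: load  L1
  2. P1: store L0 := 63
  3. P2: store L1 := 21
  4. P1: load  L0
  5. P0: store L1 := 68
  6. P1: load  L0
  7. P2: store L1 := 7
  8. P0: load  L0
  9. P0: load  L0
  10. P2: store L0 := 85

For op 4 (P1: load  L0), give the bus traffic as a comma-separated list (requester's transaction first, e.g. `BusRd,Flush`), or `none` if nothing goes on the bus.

bus = none

[1] P1: load  L1 | P0:I, P1:S(20), P2:I | bus: BusRd
[2] P1: store L0 := 63 | P0:I, P1:M(63), P2:I | bus: BusRdX
[3] P2: store L1 := 21 | P0:I, P1:I, P2:M(21) | bus: BusRdX
[4] P1: load  L0 | P0:I, P1:M(63), P2:I | bus: none
[5] P0: store L1 := 68 | P0:M(68), P1:I, P2:I | bus: BusRdX,Flush
[6] P1: load  L0 | P0:I, P1:M(63), P2:I | bus: none
[7] P2: store L1 := 7 | P0:I, P1:I, P2:M(7) | bus: BusRdX,Flush
[8] P0: load  L0 | P0:S(63), P1:S(63), P2:I | bus: BusRd,Flush
[9] P0: load  L0 | P0:S(63), P1:S(63), P2:I | bus: none
[10] P2: store L0 := 85 | P0:I, P1:I, P2:M(85) | bus: BusRdX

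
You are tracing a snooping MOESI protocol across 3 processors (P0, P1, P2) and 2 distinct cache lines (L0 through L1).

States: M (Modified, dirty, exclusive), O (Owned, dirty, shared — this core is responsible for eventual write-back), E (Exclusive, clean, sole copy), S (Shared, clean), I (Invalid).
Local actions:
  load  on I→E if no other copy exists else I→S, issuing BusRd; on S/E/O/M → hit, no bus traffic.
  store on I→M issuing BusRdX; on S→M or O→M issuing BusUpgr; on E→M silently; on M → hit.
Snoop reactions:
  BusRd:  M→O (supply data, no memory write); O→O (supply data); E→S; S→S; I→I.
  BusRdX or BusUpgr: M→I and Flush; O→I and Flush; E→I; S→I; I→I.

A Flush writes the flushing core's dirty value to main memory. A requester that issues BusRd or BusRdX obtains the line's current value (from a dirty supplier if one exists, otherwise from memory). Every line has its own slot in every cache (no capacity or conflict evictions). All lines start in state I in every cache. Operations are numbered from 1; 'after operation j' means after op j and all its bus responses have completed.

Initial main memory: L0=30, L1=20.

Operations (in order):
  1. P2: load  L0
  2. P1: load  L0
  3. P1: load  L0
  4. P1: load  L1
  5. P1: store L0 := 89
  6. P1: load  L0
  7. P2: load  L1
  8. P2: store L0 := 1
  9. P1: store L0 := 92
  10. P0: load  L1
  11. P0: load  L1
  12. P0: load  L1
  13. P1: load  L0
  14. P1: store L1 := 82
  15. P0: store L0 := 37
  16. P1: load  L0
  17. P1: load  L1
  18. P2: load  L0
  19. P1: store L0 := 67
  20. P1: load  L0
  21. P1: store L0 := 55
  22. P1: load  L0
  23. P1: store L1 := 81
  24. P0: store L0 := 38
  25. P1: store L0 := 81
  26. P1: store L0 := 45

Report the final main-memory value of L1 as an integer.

1. P2: load  L0  bus=[BusRd]  L0: P0=I P1=I P2=E  mem[L0]=30
2. P1: load  L0  bus=[BusRd]  L0: P0=I P1=S P2=S  mem[L0]=30
3. P1: load  L0  bus=[-]  L0: P0=I P1=S P2=S  mem[L0]=30
4. P1: load  L1  bus=[BusRd]  L1: P0=I P1=E P2=I  mem[L1]=20
5. P1: store L0 := 89  bus=[BusUpgr]  L0: P0=I P1=M P2=I  mem[L0]=30
6. P1: load  L0  bus=[-]  L0: P0=I P1=M P2=I  mem[L0]=30
7. P2: load  L1  bus=[BusRd]  L1: P0=I P1=S P2=S  mem[L1]=20
8. P2: store L0 := 1  bus=[BusRdX,Flush]  L0: P0=I P1=I P2=M  mem[L0]=89
9. P1: store L0 := 92  bus=[BusRdX,Flush]  L0: P0=I P1=M P2=I  mem[L0]=1
10. P0: load  L1  bus=[BusRd]  L1: P0=S P1=S P2=S  mem[L1]=20
11. P0: load  L1  bus=[-]  L1: P0=S P1=S P2=S  mem[L1]=20
12. P0: load  L1  bus=[-]  L1: P0=S P1=S P2=S  mem[L1]=20
13. P1: load  L0  bus=[-]  L0: P0=I P1=M P2=I  mem[L0]=1
14. P1: store L1 := 82  bus=[BusUpgr]  L1: P0=I P1=M P2=I  mem[L1]=20
15. P0: store L0 := 37  bus=[BusRdX,Flush]  L0: P0=M P1=I P2=I  mem[L0]=92
16. P1: load  L0  bus=[BusRd]  L0: P0=O P1=S P2=I  mem[L0]=92
17. P1: load  L1  bus=[-]  L1: P0=I P1=M P2=I  mem[L1]=20
18. P2: load  L0  bus=[BusRd]  L0: P0=O P1=S P2=S  mem[L0]=92
19. P1: store L0 := 67  bus=[BusUpgr,Flush]  L0: P0=I P1=M P2=I  mem[L0]=37
20. P1: load  L0  bus=[-]  L0: P0=I P1=M P2=I  mem[L0]=37
21. P1: store L0 := 55  bus=[-]  L0: P0=I P1=M P2=I  mem[L0]=37
22. P1: load  L0  bus=[-]  L0: P0=I P1=M P2=I  mem[L0]=37
23. P1: store L1 := 81  bus=[-]  L1: P0=I P1=M P2=I  mem[L1]=20
24. P0: store L0 := 38  bus=[BusRdX,Flush]  L0: P0=M P1=I P2=I  mem[L0]=55
25. P1: store L0 := 81  bus=[BusRdX,Flush]  L0: P0=I P1=M P2=I  mem[L0]=38
26. P1: store L0 := 45  bus=[-]  L0: P0=I P1=M P2=I  mem[L0]=38

memory[L1] = 20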